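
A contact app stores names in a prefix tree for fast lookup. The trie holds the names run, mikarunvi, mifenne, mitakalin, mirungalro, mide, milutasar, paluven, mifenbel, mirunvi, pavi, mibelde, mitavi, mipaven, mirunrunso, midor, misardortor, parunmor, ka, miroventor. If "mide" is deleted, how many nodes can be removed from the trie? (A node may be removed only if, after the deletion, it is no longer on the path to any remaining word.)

1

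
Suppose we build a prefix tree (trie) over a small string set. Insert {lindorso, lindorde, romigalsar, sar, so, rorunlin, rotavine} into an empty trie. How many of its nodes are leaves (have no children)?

A leaf is a node with no children — equivalently, the end of a word that is not a proper prefix of any other stored word.
Those words: "lindorde", "lindorso", "romigalsar", "rorunlin", "rotavine", "sar", "so"
Leaf count: 7

7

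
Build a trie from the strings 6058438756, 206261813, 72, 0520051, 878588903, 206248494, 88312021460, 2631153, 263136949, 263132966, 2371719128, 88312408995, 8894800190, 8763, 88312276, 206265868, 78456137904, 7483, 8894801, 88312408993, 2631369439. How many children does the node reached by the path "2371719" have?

Walk "2371719" from the root, arriving at one node.
Characters that immediately follow "2371719" among the stored strings: {1}.
That node has 1 child edge.

1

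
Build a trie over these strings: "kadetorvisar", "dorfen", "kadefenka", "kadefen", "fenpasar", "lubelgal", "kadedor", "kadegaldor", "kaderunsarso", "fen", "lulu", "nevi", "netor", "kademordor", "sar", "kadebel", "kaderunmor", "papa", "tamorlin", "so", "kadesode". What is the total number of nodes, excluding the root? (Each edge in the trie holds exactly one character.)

Count nodes per top-level branch (shared prefixes stored once):
  'd'-branch (dorfen): 6 nodes
  'f'-branch (fen, fenpasar): 8 nodes
  'k'-branch (kadebel, kadedor, kadefen, kadefenka, kadegaldor, kademordor, kaderunmor, kaderunsarso, kadesode, kadetorvisar): 50 nodes
  'l'-branch (lubelgal, lulu): 10 nodes
  'n'-branch (netor, nevi): 7 nodes
  'p'-branch (papa): 4 nodes
  's'-branch (sar, so): 4 nodes
  't'-branch (tamorlin): 8 nodes
Sum: 97

97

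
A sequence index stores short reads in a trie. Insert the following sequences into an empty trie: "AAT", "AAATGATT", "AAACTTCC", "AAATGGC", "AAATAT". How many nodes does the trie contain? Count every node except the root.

Trace insertions, counting only characters that open a new branch:
  "AAT" → 3 new (A, A, T)
  "AAATGATT" → prefix "AA" already present; 6 new (A, T, G, A, T, T)
  "AAACTTCC" → prefix "AAA" already present; 5 new (C, T, T, C, C)
  "AAATGGC" → prefix "AAATG" already present; 2 new (G, C)
  "AAATAT" → prefix "AAAT" already present; 2 new (A, T)
Total nodes = 3 + 6 + 5 + 2 + 2 = 18

18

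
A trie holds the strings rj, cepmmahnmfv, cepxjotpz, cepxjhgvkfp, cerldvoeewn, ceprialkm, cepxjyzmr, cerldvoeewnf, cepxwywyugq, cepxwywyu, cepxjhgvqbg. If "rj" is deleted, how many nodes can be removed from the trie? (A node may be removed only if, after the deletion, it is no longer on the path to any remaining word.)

After clearing the end-marker at "rj", prune upward until reaching a node still needed by another word.
No other word shares any prefix with "rj", so all 2 of its nodes go.
Nodes removed: 2

2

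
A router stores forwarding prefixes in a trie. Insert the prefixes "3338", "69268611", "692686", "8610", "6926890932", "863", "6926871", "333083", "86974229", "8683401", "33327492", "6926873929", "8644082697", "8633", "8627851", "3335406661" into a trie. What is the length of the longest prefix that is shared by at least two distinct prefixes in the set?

6

The deepest shared node is where two words last agree before diverging.
"692686" and "69268611" agree on "692686" (6 characters) before diverging; nothing deeper is shared.
Longest shared-prefix length: 6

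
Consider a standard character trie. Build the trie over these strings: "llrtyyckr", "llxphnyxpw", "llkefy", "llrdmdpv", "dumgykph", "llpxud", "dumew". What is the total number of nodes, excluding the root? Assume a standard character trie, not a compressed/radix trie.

40

Insert word by word; a character creates a node only if that edge doesn't already exist:
  "llrtyyckr" → 9 new (l, l, r, t, y, y, c, k, r)
  "llxphnyxpw" → prefix "ll" already present; 8 new (x, p, h, n, y, x, p, w)
  "llkefy" → prefix "ll" already present; 4 new (k, e, f, y)
  "llrdmdpv" → prefix "llr" already present; 5 new (d, m, d, p, v)
  "dumgykph" → 8 new (d, u, m, g, y, k, p, h)
  "llpxud" → prefix "ll" already present; 4 new (p, x, u, d)
  "dumew" → prefix "dum" already present; 2 new (e, w)
Total nodes = 9 + 8 + 4 + 5 + 8 + 4 + 2 = 40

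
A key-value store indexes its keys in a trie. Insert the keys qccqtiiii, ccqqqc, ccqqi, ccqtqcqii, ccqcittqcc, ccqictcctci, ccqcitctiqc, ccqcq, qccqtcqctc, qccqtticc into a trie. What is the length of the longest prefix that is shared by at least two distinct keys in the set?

The deepest shared node is where two words last agree before diverging.
e.g. "ccqcitctiqc" and "ccqcittqcc" share the prefix "ccqcit" of length 6; no pair shares a longer one.
Longest shared-prefix length: 6

6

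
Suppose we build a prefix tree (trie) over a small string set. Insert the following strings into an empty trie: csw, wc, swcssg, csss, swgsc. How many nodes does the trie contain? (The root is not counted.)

16

Insert word by word; a character creates a node only if that edge doesn't already exist:
  "csw" → 3 new (c, s, w)
  "wc" → 2 new (w, c)
  "swcssg" → 6 new (s, w, c, s, s, g)
  "csss" → prefix "cs" already present; 2 new (s, s)
  "swgsc" → prefix "sw" already present; 3 new (g, s, c)
Total nodes = 3 + 2 + 6 + 2 + 3 = 16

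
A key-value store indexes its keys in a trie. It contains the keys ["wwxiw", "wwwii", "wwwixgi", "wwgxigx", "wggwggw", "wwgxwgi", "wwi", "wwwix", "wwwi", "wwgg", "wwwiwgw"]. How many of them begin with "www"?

5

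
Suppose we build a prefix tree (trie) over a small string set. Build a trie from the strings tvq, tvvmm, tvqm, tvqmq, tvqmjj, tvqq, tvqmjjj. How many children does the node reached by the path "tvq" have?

2

Walk "tvq" from the root, arriving at one node.
Distinct next characters after "tvq": m, q.
That node has 2 child edges.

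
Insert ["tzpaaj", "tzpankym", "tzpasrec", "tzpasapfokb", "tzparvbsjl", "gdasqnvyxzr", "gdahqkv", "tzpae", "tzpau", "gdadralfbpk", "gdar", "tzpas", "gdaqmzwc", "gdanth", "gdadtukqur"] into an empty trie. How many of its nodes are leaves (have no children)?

14

Leaves are exactly the stored words that no other stored word extends.
Those words: "gdadralfbpk", "gdadtukqur", "gdahqkv", "gdanth", "gdaqmzwc", "gdar", "gdasqnvyxzr", "tzpaaj", "tzpae", "tzpankym", "tzparvbsjl", "tzpasapfokb", "tzpasrec", "tzpau"
Leaf count: 14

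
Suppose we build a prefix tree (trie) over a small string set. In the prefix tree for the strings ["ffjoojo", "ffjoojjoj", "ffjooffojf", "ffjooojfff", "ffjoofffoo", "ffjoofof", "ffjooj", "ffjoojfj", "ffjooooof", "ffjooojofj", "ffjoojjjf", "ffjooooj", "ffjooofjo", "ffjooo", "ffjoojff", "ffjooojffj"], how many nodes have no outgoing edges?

14

Leaves are exactly the stored words that no other stored word extends.
Those words: "ffjoofffoo", "ffjooffojf", "ffjoofof", "ffjoojff", "ffjoojfj", "ffjoojjjf", "ffjoojjoj", "ffjoojo", "ffjooofjo", "ffjooojfff", "ffjooojffj", "ffjooojofj", "ffjooooj", "ffjooooof"
Leaf count: 14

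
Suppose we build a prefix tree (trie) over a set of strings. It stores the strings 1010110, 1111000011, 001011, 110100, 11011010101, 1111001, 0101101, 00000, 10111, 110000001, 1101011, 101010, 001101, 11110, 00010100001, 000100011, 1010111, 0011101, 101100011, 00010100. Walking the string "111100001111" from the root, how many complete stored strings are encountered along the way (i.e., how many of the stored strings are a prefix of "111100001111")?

2

Walk "111100001111" from the root; an end-of-word marker is hit whenever a stored word is a prefix of "111100001111".
Prefixes of the query that are stored words: "11110", "1111000011"
Count: 2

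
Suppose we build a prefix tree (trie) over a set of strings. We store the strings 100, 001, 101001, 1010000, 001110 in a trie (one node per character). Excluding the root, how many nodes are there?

Insert word by word; a character creates a node only if that edge doesn't already exist:
  "100" → 3 new (1, 0, 0)
  "001" → 3 new (0, 0, 1)
  "101001" → prefix "10" already present; 4 new (1, 0, 0, 1)
  "1010000" → prefix "10100" already present; 2 new (0, 0)
  "001110" → prefix "001" already present; 3 new (1, 1, 0)
Total nodes = 3 + 3 + 4 + 2 + 3 = 15

15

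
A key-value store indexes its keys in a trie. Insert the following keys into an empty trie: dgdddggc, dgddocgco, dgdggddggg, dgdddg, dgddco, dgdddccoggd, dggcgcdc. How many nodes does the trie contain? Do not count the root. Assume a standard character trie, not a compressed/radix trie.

34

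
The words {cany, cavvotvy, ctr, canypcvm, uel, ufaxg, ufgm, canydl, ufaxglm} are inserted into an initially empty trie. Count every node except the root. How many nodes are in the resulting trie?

Count nodes per top-level branch (shared prefixes stored once):
  'c'-branch (cany, canydl, canypcvm, cavvotvy, ctr): 18 nodes
  'u'-branch (uel, ufaxg, ufaxglm, ufgm): 11 nodes
Sum: 29

29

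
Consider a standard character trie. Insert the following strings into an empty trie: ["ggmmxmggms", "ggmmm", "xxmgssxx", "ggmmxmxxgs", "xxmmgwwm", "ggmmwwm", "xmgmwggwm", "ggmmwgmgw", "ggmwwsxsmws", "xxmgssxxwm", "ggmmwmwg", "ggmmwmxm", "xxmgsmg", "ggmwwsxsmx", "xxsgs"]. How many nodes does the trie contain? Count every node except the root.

For each word, the new-node count is its length minus the longest prefix already in the trie:
  "ggmmxmggms" → 10 new (g, g, m, m, x, m, g, g, m, s)
  "ggmmm" → prefix "ggmm" already present; 1 new (m)
  "xxmgssxx" → 8 new (x, x, m, g, s, s, x, x)
  "ggmmxmxxgs" → prefix "ggmmxm" already present; 4 new (x, x, g, s)
  "xxmmgwwm" → prefix "xxm" already present; 5 new (m, g, w, w, m)
  "ggmmwwm" → prefix "ggmm" already present; 3 new (w, w, m)
  "xmgmwggwm" → prefix "x" already present; 8 new (m, g, m, w, g, g, w, m)
  "ggmmwgmgw" → prefix "ggmmw" already present; 4 new (g, m, g, w)
  "ggmwwsxsmws" → prefix "ggm" already present; 8 new (w, w, s, x, s, m, w, s)
  "xxmgssxxwm" → prefix "xxmgssxx" already present; 2 new (w, m)
  "ggmmwmwg" → prefix "ggmmw" already present; 3 new (m, w, g)
  "ggmmwmxm" → prefix "ggmmwm" already present; 2 new (x, m)
  "xxmgsmg" → prefix "xxmgs" already present; 2 new (m, g)
  "ggmwwsxsmx" → prefix "ggmwwsxsm" already present; 1 new (x)
  "xxsgs" → prefix "xx" already present; 3 new (s, g, s)
Total nodes = 10 + 1 + 8 + 4 + 5 + 3 + 8 + 4 + 8 + 2 + 3 + 2 + 2 + 1 + 3 = 64

64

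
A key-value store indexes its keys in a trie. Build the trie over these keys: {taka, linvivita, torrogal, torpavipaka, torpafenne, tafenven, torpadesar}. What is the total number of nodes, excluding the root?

Count nodes per top-level branch (shared prefixes stored once):
  'l'-branch (linvivita): 9 nodes
  't'-branch (tafenven, taka, torpadesar, torpafenne, torpavipaka, torrogal): 35 nodes
Sum: 44

44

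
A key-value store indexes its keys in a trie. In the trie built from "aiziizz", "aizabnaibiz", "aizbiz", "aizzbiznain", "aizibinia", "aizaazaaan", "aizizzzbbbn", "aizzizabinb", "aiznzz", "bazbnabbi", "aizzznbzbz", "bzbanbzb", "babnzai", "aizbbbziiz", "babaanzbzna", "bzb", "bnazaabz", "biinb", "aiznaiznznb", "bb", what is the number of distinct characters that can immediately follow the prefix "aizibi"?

1

Walk "aizibi" from the root, arriving at one node.
Distinct next characters after "aizibi": n.
That node has 1 child edge.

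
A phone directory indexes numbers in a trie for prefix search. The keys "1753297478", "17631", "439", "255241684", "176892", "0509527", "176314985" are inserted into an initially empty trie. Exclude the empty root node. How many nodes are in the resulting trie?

Count nodes per top-level branch (shared prefixes stored once):
  '0'-branch (0509527): 7 nodes
  '1'-branch (1753297478, 17631, 176314985, 176892): 20 nodes
  '2'-branch (255241684): 9 nodes
  '4'-branch (439): 3 nodes
Sum: 39

39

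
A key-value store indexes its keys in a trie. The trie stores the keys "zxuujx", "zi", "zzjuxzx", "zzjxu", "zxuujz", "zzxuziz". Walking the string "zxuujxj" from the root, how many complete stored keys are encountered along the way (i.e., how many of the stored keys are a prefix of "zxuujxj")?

1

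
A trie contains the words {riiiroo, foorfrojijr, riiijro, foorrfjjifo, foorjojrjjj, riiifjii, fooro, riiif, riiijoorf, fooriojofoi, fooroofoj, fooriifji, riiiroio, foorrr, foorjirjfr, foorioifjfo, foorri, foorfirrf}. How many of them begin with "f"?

12

Traverse to the node for "f", then collect every word in that subtree.
Matches: "foorfirrf", "foorfrojijr", "fooriifji", "foorioifjfo", "fooriojofoi", "foorjirjfr", "foorjojrjjj", "fooro", "fooroofoj", "foorrfjjifo", "foorri", "foorrr"
Count: 12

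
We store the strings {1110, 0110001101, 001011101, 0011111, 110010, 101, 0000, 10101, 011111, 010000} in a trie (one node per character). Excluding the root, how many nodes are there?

43

Trace insertions, counting only characters that open a new branch:
  "1110" → 4 new (1, 1, 1, 0)
  "0110001101" → 10 new (0, 1, 1, 0, 0, 0, 1, 1, 0, 1)
  "001011101" → prefix "0" already present; 8 new (0, 1, 0, 1, 1, 1, 0, 1)
  "0011111" → prefix "001" already present; 4 new (1, 1, 1, 1)
  "110010" → prefix "11" already present; 4 new (0, 0, 1, 0)
  "101" → prefix "1" already present; 2 new (0, 1)
  "0000" → prefix "00" already present; 2 new (0, 0)
  "10101" → prefix "101" already present; 2 new (0, 1)
  "011111" → prefix "011" already present; 3 new (1, 1, 1)
  "010000" → prefix "01" already present; 4 new (0, 0, 0, 0)
Total nodes = 4 + 10 + 8 + 4 + 4 + 2 + 2 + 2 + 3 + 4 = 43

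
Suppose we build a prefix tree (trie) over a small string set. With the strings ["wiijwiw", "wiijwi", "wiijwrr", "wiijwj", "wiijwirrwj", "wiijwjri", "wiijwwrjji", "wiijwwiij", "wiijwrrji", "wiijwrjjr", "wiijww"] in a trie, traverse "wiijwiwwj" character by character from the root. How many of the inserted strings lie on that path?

Walk "wiijwiwwj" from the root; an end-of-word marker is hit whenever a stored word is a prefix of "wiijwiwwj".
Prefixes of the query that are stored words: "wiijwi", "wiijwiw"
Count: 2

2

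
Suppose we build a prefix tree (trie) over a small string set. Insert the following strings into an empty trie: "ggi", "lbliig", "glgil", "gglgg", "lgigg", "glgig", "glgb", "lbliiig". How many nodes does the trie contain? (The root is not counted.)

24

Trie structure (* marks end of a word):
(root)
├─ g
│  ├─ g
│  │  ├─ i *
│  │  └─ l
│  │     └─ g
│  │        └─ g *
│  └─ l
│     └─ g
│        ├─ b *
│        └─ i
│           ├─ g *
│           └─ l *
└─ l
   ├─ b
   │  └─ l
   │     └─ i
   │        └─ i
   │           ├─ g *
   │           └─ i
   │              └─ g *
   └─ g
      └─ i
         └─ g
            └─ g *
Counting every labelled node above: 24.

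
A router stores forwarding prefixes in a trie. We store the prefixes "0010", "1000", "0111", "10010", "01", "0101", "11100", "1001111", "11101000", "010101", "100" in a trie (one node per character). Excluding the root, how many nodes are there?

28

For each word, the new-node count is its length minus the longest prefix already in the trie:
  "0010" → 4 new (0, 0, 1, 0)
  "1000" → 4 new (1, 0, 0, 0)
  "0111" → prefix "0" already present; 3 new (1, 1, 1)
  "10010" → prefix "100" already present; 2 new (1, 0)
  "01" → prefix "01" already present; 0 new (none)
  "0101" → prefix "01" already present; 2 new (0, 1)
  "11100" → prefix "1" already present; 4 new (1, 1, 0, 0)
  "1001111" → prefix "1001" already present; 3 new (1, 1, 1)
  "11101000" → prefix "1110" already present; 4 new (1, 0, 0, 0)
  "010101" → prefix "0101" already present; 2 new (0, 1)
  "100" → prefix "100" already present; 0 new (none)
Total nodes = 4 + 4 + 3 + 2 + 0 + 2 + 4 + 3 + 4 + 2 + 0 = 28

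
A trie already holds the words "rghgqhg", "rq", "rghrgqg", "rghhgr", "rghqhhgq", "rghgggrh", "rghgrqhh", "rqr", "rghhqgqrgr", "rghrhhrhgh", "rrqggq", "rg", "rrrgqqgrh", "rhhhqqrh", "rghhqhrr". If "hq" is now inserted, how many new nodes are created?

Nothing in the trie begins with "h"; the whole of "hq" is new.
2 − 0 = 2 new nodes.

2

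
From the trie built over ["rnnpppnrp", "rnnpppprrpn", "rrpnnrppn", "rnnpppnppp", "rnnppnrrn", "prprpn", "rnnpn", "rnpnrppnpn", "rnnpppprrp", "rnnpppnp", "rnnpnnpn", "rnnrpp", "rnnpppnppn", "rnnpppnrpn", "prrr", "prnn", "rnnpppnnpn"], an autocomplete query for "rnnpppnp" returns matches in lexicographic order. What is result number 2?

DFS of the "rnnpppnp" subtree visits, in order: "rnnpppnp", "rnnpppnppn", "rnnpppnppp"
Position 2: rnnpppnppn

rnnpppnppn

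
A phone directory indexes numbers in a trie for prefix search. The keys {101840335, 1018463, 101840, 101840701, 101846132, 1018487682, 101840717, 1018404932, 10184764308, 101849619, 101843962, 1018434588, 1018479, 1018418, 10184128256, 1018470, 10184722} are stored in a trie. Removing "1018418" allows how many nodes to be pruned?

A node on "1018418"'s path can go only if nothing else ends at it or branches off below it.
The suffix "8" (1 node) is used only by "1018418"; the node for "101841" still has the child "2", so pruning stops there.
Nodes removed: 1

1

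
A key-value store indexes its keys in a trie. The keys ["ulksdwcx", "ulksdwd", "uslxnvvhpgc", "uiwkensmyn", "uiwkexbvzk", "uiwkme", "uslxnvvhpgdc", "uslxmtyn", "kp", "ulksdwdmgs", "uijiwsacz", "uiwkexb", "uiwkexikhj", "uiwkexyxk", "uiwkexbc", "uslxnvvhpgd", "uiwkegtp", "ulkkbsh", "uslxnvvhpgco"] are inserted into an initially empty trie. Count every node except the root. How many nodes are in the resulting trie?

69

For each word, the new-node count is its length minus the longest prefix already in the trie:
  "ulksdwcx" → 8 new (u, l, k, s, d, w, c, x)
  "ulksdwd" → prefix "ulksdw" already present; 1 new (d)
  "uslxnvvhpgc" → prefix "u" already present; 10 new (s, l, x, n, v, v, h, p, g, c)
  "uiwkensmyn" → prefix "u" already present; 9 new (i, w, k, e, n, s, m, y, n)
  "uiwkexbvzk" → prefix "uiwke" already present; 5 new (x, b, v, z, k)
  "uiwkme" → prefix "uiwk" already present; 2 new (m, e)
  "uslxnvvhpgdc" → prefix "uslxnvvhpg" already present; 2 new (d, c)
  "uslxmtyn" → prefix "uslx" already present; 4 new (m, t, y, n)
  "kp" → 2 new (k, p)
  "ulksdwdmgs" → prefix "ulksdwd" already present; 3 new (m, g, s)
  "uijiwsacz" → prefix "ui" already present; 7 new (j, i, w, s, a, c, z)
  "uiwkexb" → prefix "uiwkexb" already present; 0 new (none)
  "uiwkexikhj" → prefix "uiwkex" already present; 4 new (i, k, h, j)
  "uiwkexyxk" → prefix "uiwkex" already present; 3 new (y, x, k)
  "uiwkexbc" → prefix "uiwkexb" already present; 1 new (c)
  "uslxnvvhpgd" → prefix "uslxnvvhpgd" already present; 0 new (none)
  "uiwkegtp" → prefix "uiwke" already present; 3 new (g, t, p)
  "ulkkbsh" → prefix "ulk" already present; 4 new (k, b, s, h)
  "uslxnvvhpgco" → prefix "uslxnvvhpgc" already present; 1 new (o)
Total nodes = 8 + 1 + 10 + 9 + 5 + 2 + 2 + 4 + 2 + 3 + 7 + 0 + 4 + 3 + 1 + 0 + 3 + 4 + 1 = 69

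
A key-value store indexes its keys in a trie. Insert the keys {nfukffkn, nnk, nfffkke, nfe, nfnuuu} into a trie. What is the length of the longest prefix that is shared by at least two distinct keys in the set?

2

The deepest shared node is where two words last agree before diverging.
"nfe" and "nfffkke" agree on "nf" (2 characters) before diverging; nothing deeper is shared.
Longest shared-prefix length: 2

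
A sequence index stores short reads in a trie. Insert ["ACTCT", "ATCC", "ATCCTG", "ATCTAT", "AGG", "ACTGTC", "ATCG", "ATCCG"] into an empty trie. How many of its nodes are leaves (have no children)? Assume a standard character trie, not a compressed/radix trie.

7

Leaves are exactly the stored words that no other stored word extends.
Those words: "ACTCT", "ACTGTC", "AGG", "ATCCG", "ATCCTG", "ATCG", "ATCTAT"
Leaf count: 7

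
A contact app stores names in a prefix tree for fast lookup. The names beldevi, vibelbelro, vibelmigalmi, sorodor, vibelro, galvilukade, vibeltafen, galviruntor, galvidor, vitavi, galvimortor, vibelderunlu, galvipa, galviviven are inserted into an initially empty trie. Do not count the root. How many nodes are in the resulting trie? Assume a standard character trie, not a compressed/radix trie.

Count nodes per top-level branch (shared prefixes stored once):
  'b'-branch (beldevi): 7 nodes
  'g'-branch (galvidor, galvilukade, galvimortor, galvipa, galviruntor, galviviven): 33 nodes
  's'-branch (sorodor): 7 nodes
  'v'-branch (vibelbelro, vibelderunlu, vibelmigalmi, vibelro, vibeltafen, vitavi): 35 nodes
Sum: 82

82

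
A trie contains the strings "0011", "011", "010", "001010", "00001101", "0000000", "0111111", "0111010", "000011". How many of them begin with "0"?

Filter for entries beginning with "0":
Words under "0": 0000000, 000011, 00001101, 001010, 0011, 010, 011, 0111010, 0111111
Count: 9

9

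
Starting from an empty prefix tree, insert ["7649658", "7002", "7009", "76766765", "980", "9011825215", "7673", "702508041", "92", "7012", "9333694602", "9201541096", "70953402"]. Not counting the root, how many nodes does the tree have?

Count nodes per top-level branch (shared prefixes stored once):
  '7'-branch (7002, 7009, 7012, 702508041, 70953402, 7649658, 7673, 76766765): 33 nodes
  '9'-branch (9011825215, 92, 9201541096, 9333694602, 980): 30 nodes
Sum: 63

63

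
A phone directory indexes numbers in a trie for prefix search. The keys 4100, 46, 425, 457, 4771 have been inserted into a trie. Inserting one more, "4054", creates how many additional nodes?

3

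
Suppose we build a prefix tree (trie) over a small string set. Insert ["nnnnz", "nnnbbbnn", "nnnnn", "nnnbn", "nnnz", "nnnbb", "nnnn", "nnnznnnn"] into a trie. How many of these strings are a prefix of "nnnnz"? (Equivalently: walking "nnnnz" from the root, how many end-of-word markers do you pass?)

2

Check each prefix of "nnnnz" against the stored set — each match is an end-marker on the path.
Prefixes of the query that are stored words: "nnnn", "nnnnz"
Count: 2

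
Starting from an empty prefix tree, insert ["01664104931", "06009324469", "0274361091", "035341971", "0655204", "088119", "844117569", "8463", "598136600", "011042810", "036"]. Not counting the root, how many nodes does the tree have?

Insert word by word; a character creates a node only if that edge doesn't already exist:
  "01664104931" → 11 new (0, 1, 6, 6, 4, 1, 0, 4, 9, 3, 1)
  "06009324469" → prefix "0" already present; 10 new (6, 0, 0, 9, 3, 2, 4, 4, 6, 9)
  "0274361091" → prefix "0" already present; 9 new (2, 7, 4, 3, 6, 1, 0, 9, 1)
  "035341971" → prefix "0" already present; 8 new (3, 5, 3, 4, 1, 9, 7, 1)
  "0655204" → prefix "06" already present; 5 new (5, 5, 2, 0, 4)
  "088119" → prefix "0" already present; 5 new (8, 8, 1, 1, 9)
  "844117569" → 9 new (8, 4, 4, 1, 1, 7, 5, 6, 9)
  "8463" → prefix "84" already present; 2 new (6, 3)
  "598136600" → 9 new (5, 9, 8, 1, 3, 6, 6, 0, 0)
  "011042810" → prefix "01" already present; 7 new (1, 0, 4, 2, 8, 1, 0)
  "036" → prefix "03" already present; 1 new (6)
Total nodes = 11 + 10 + 9 + 8 + 5 + 5 + 9 + 2 + 9 + 7 + 1 = 76

76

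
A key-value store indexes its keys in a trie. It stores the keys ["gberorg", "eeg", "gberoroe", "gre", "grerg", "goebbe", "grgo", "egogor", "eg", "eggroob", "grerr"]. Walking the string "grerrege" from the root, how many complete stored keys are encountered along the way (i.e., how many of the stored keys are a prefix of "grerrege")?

Check each prefix of "grerrege" against the stored set — each match is an end-marker on the path.
Prefixes of the query that are stored words: "gre", "grerr"
Count: 2

2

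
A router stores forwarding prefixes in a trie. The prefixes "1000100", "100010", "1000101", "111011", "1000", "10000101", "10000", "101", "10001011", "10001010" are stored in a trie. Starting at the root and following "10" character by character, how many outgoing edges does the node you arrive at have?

2

The children of the "10" node are the distinct next characters among strings starting with "10".
Characters that immediately follow "10" among the stored strings: {0, 1}.
That node has 2 child edges.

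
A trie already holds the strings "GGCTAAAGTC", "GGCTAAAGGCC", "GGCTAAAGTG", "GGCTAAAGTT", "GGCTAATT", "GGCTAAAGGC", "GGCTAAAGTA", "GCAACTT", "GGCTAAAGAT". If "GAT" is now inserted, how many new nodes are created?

2

The longest prefix of "GAT" already in the trie is "G" (length 1).
New nodes needed: |"GAT"| − 1 = 3 − 1 = 2.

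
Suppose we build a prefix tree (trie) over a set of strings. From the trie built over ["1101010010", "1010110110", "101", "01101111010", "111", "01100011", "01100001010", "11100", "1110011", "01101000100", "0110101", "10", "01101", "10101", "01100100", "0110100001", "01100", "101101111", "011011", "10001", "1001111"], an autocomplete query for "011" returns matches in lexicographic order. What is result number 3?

Words with prefix "011", in lexicographic order: "01100", "01100001010", "01100011", "01100100", "01101", "0110100001", "01101000100", "0110101", "011011", "01101111010"
Position 3: 01100011

01100011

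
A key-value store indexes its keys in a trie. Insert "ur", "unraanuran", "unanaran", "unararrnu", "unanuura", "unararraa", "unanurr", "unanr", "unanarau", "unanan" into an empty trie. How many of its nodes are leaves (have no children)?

A leaf is a node with no children — equivalently, the end of a word that is not a proper prefix of any other stored word.
Those words: "unanan", "unanaran", "unanarau", "unanr", "unanurr", "unanuura", "unararraa", "unararrnu", "unraanuran", "ur"
Leaf count: 10

10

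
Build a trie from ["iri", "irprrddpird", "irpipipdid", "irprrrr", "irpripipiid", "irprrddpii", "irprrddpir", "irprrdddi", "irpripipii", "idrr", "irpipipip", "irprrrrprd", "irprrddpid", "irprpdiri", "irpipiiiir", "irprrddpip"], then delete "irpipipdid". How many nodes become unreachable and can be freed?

Walk "irpipipdid" from the leaf back toward the root, removing each node that no remaining word uses.
The suffix "did" (3 nodes) is used only by "irpipipdid"; the node for "irpipip" still has the child "i", so pruning stops there.
Nodes removed: 3

3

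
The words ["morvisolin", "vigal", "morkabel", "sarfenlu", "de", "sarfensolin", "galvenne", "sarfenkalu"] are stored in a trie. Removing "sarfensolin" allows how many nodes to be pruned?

5

A node on "sarfensolin"'s path can go only if nothing else ends at it or branches off below it.
The suffix "solin" (5 nodes) is used only by "sarfensolin"; the node for "sarfen" still has the child "l", so pruning stops there.
Nodes removed: 5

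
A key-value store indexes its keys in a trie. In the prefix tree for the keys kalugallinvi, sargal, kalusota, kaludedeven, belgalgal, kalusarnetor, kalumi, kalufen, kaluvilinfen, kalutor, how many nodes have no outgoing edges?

A leaf is a node with no children — equivalently, the end of a word that is not a proper prefix of any other stored word.
Those words: "belgalgal", "kaludedeven", "kalufen", "kalugallinvi", "kalumi", "kalusarnetor", "kalusota", "kalutor", "kaluvilinfen", "sargal"
Leaf count: 10

10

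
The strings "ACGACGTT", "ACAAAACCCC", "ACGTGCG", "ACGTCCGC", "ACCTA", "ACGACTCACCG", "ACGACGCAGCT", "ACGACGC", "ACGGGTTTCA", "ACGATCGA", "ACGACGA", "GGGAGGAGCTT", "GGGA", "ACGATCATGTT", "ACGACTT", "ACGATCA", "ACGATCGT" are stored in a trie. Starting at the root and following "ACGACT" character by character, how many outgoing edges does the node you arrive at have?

Walk "ACGACT" from the root, arriving at one node.
Characters that immediately follow "ACGACT" among the stored strings: {C, T}.
That node has 2 child edges.

2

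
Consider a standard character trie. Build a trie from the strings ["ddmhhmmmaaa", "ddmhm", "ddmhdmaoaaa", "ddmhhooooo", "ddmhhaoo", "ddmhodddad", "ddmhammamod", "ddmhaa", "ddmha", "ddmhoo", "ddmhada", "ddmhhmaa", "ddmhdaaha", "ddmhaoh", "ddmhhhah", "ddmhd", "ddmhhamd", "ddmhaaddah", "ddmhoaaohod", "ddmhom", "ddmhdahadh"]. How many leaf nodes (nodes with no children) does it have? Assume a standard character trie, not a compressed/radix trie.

Leaves are exactly the stored words that no other stored word extends.
Those words: "ddmhaaddah", "ddmhada", "ddmhammamod", "ddmhaoh", "ddmhdaaha", "ddmhdahadh", "ddmhdmaoaaa", "ddmhhamd", "ddmhhaoo", "ddmhhhah", "ddmhhmaa", "ddmhhmmmaaa", "ddmhhooooo", "ddmhm", "ddmhoaaohod", "ddmhodddad", "ddmhom", "ddmhoo"
Leaf count: 18

18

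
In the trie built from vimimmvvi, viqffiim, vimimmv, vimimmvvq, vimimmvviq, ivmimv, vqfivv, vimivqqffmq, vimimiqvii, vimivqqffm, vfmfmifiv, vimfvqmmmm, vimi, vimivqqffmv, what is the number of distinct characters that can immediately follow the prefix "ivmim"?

1

Follow the path "ivmim" to its node, then look at its outgoing edges.
Characters that immediately follow "ivmim" among the stored strings: {v}.
That node has 1 child edge.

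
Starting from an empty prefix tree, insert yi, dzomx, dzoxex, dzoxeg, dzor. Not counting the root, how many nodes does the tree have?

Count nodes per top-level branch (shared prefixes stored once):
  'd'-branch (dzomx, dzor, dzoxeg, dzoxex): 10 nodes
  'y'-branch (yi): 2 nodes
Sum: 12

12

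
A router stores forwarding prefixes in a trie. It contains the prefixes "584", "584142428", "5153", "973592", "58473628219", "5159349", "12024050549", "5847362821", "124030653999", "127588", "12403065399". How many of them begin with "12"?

4

Filter for entries beginning with "12":
Matches: "12024050549", "12403065399", "124030653999", "127588"
Count: 4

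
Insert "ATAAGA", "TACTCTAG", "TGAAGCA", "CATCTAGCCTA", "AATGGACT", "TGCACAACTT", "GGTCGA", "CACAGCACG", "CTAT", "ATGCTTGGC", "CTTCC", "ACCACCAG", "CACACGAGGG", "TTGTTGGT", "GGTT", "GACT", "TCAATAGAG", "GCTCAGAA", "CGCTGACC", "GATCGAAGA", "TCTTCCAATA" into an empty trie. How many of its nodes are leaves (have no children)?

Leaves are exactly the stored words that no other stored word extends.
Those words: "AATGGACT", "ACCACCAG", "ATAAGA", "ATGCTTGGC", "CACACGAGGG", "CACAGCACG", "CATCTAGCCTA", "CGCTGACC", "CTAT", "CTTCC", "GACT", "GATCGAAGA", "GCTCAGAA", "GGTCGA", "GGTT", "TACTCTAG", "TCAATAGAG", "TCTTCCAATA", "TGAAGCA", "TGCACAACTT", "TTGTTGGT"
Leaf count: 21

21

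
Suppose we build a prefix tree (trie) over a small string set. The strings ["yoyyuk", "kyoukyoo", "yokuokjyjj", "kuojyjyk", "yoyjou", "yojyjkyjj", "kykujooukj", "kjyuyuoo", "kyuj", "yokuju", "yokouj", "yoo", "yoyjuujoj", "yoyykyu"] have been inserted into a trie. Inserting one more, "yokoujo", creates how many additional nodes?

1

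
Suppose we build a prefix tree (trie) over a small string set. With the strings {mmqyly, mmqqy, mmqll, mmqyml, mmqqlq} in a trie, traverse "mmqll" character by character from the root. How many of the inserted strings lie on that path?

1

Walk "mmqll" from the root; an end-of-word marker is hit whenever a stored word is a prefix of "mmqll".
Prefixes of the query that are stored words: "mmqll"
Count: 1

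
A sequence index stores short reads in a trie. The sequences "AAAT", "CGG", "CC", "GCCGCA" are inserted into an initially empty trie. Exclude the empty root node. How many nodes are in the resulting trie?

Count nodes per top-level branch (shared prefixes stored once):
  'A'-branch (AAAT): 4 nodes
  'C'-branch (CC, CGG): 4 nodes
  'G'-branch (GCCGCA): 6 nodes
Sum: 14

14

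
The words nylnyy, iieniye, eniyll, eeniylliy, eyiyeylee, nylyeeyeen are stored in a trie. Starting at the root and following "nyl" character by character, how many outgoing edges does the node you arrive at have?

2

The children of the "nyl" node are the distinct next characters among strings starting with "nyl".
Distinct next characters after "nyl": n, y.
That node has 2 child edges.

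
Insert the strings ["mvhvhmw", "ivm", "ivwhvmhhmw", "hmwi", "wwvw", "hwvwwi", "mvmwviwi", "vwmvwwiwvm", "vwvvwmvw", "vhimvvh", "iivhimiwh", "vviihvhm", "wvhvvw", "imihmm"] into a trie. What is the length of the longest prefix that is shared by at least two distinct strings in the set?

Equivalently: take the maximum, over all pairs, of their longest common prefix length.
"ivm" and "ivwhvmhhmw" agree on "iv" (2 characters) before diverging; nothing deeper is shared.
Longest shared-prefix length: 2

2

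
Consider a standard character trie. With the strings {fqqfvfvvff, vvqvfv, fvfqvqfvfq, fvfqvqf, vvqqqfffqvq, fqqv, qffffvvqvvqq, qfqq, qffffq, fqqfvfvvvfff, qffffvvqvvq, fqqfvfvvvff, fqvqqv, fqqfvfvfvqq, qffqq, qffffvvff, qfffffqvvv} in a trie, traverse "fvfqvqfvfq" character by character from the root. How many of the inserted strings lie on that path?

2

Traverse "fvfqvqfvfq" character by character; count nodes along the way that are marked as word ends.
Prefixes of the query that are stored words: "fvfqvqf", "fvfqvqfvfq"
Count: 2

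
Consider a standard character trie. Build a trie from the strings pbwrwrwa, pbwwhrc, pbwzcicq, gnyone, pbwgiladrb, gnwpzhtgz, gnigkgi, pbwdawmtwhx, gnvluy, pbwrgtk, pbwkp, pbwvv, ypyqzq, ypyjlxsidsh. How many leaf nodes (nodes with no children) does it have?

14

A leaf is a node with no children — equivalently, the end of a word that is not a proper prefix of any other stored word.
Those words: "gnigkgi", "gnvluy", "gnwpzhtgz", "gnyone", "pbwdawmtwhx", "pbwgiladrb", "pbwkp", "pbwrgtk", "pbwrwrwa", "pbwvv", "pbwwhrc", "pbwzcicq", "ypyjlxsidsh", "ypyqzq"
Leaf count: 14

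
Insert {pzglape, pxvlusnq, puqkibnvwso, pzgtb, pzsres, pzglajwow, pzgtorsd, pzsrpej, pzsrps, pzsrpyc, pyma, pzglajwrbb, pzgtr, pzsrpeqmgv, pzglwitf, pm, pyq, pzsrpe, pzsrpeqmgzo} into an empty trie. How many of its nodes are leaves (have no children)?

18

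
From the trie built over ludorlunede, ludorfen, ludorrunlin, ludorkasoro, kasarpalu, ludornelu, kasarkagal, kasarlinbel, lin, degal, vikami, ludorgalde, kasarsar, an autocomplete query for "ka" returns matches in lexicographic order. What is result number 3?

kasarpalu

Filter for "ka…" and sort: "kasarkagal", "kasarlinbel", "kasarpalu", "kasarsar"
The 3rd is kasarpalu.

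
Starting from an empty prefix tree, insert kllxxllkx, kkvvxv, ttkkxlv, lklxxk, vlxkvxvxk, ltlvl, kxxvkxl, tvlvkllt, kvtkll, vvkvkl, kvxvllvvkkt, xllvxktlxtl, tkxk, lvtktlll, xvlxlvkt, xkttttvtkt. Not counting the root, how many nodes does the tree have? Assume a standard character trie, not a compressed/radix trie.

Count nodes per top-level branch (shared prefixes stored once):
  'k'-branch (kkvvxv, kllxxllkx, kvtkll, kvxvllvvkkt, kxxvkxl): 34 nodes
  'l'-branch (lklxxk, ltlvl, lvtktlll): 17 nodes
  't'-branch (tkxk, ttkkxlv, tvlvkllt): 17 nodes
  'v'-branch (vlxkvxvxk, vvkvkl): 14 nodes
  'x'-branch (xkttttvtkt, xllvxktlxtl, xvlxlvkt): 27 nodes
Sum: 109

109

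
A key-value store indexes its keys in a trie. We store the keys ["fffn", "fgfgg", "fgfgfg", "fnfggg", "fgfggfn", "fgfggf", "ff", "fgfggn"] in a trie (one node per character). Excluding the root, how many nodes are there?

18

Trie structure (* marks end of a word):
(root)
└─ f
   ├─ f *
   │  └─ f
   │     └─ n *
   ├─ g
   │  └─ f
   │     └─ g
   │        ├─ f
   │        │  └─ g *
   │        └─ g *
   │           ├─ f *
   │           │  └─ n *
   │           └─ n *
   └─ n
      └─ f
         └─ g
            └─ g
               └─ g *
Counting every labelled node above: 18.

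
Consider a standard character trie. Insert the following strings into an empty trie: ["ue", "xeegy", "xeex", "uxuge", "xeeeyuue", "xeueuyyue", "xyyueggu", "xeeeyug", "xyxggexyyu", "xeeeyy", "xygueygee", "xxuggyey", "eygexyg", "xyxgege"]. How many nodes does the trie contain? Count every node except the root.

65

Trace insertions, counting only characters that open a new branch:
  "ue" → 2 new (u, e)
  "xeegy" → 5 new (x, e, e, g, y)
  "xeex" → prefix "xee" already present; 1 new (x)
  "uxuge" → prefix "u" already present; 4 new (x, u, g, e)
  "xeeeyuue" → prefix "xee" already present; 5 new (e, y, u, u, e)
  "xeueuyyue" → prefix "xe" already present; 7 new (u, e, u, y, y, u, e)
  "xyyueggu" → prefix "x" already present; 7 new (y, y, u, e, g, g, u)
  "xeeeyug" → prefix "xeeeyu" already present; 1 new (g)
  "xyxggexyyu" → prefix "xy" already present; 8 new (x, g, g, e, x, y, y, u)
  "xeeeyy" → prefix "xeeey" already present; 1 new (y)
  "xygueygee" → prefix "xy" already present; 7 new (g, u, e, y, g, e, e)
  "xxuggyey" → prefix "x" already present; 7 new (x, u, g, g, y, e, y)
  "eygexyg" → 7 new (e, y, g, e, x, y, g)
  "xyxgege" → prefix "xyxg" already present; 3 new (e, g, e)
Total nodes = 2 + 5 + 1 + 4 + 5 + 7 + 7 + 1 + 8 + 1 + 7 + 7 + 7 + 3 = 65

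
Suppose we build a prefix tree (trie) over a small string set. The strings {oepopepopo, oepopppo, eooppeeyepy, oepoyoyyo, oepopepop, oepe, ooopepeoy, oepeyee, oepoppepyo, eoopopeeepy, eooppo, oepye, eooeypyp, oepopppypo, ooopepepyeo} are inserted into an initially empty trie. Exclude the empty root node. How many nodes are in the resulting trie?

For each word, the new-node count is its length minus the longest prefix already in the trie:
  "oepopepopo" → 10 new (o, e, p, o, p, e, p, o, p, o)
  "oepopppo" → prefix "oepop" already present; 3 new (p, p, o)
  "eooppeeyepy" → 11 new (e, o, o, p, p, e, e, y, e, p, y)
  "oepoyoyyo" → prefix "oepo" already present; 5 new (y, o, y, y, o)
  "oepopepop" → prefix "oepopepop" already present; 0 new (none)
  "oepe" → prefix "oep" already present; 1 new (e)
  "ooopepeoy" → prefix "o" already present; 8 new (o, o, p, e, p, e, o, y)
  "oepeyee" → prefix "oepe" already present; 3 new (y, e, e)
  "oepoppepyo" → prefix "oepopp" already present; 4 new (e, p, y, o)
  "eoopopeeepy" → prefix "eoop" already present; 7 new (o, p, e, e, e, p, y)
  "eooppo" → prefix "eoopp" already present; 1 new (o)
  "oepye" → prefix "oep" already present; 2 new (y, e)
  "eooeypyp" → prefix "eoo" already present; 5 new (e, y, p, y, p)
  "oepopppypo" → prefix "oepoppp" already present; 3 new (y, p, o)
  "ooopepepyeo" → prefix "ooopepe" already present; 4 new (p, y, e, o)
Total nodes = 10 + 3 + 11 + 5 + 0 + 1 + 8 + 3 + 4 + 7 + 1 + 2 + 5 + 3 + 4 = 67

67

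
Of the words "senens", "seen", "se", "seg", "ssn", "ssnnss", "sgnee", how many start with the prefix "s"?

Filter for entries beginning with "s":
Words under "s": se, seen, seg, senens, sgnee, ssn, ssnnss
Count: 7

7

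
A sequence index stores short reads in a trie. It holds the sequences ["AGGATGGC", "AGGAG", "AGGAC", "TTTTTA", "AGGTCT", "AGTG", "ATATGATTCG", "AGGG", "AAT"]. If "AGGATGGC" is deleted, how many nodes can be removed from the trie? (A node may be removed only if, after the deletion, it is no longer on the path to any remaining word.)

A node on "AGGATGGC"'s path can go only if nothing else ends at it or branches off below it.
The suffix "TGGC" (4 nodes) is used only by "AGGATGGC"; the node for "AGGA" still has the child "G", so pruning stops there.
Nodes removed: 4

4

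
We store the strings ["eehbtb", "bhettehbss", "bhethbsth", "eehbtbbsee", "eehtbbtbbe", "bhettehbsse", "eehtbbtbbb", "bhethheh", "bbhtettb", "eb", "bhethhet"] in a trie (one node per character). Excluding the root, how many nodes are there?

Insert word by word; a character creates a node only if that edge doesn't already exist:
  "eehbtb" → 6 new (e, e, h, b, t, b)
  "bhettehbss" → 10 new (b, h, e, t, t, e, h, b, s, s)
  "bhethbsth" → prefix "bhet" already present; 5 new (h, b, s, t, h)
  "eehbtbbsee" → prefix "eehbtb" already present; 4 new (b, s, e, e)
  "eehtbbtbbe" → prefix "eeh" already present; 7 new (t, b, b, t, b, b, e)
  "bhettehbsse" → prefix "bhettehbss" already present; 1 new (e)
  "eehtbbtbbb" → prefix "eehtbbtbb" already present; 1 new (b)
  "bhethheh" → prefix "bheth" already present; 3 new (h, e, h)
  "bbhtettb" → prefix "b" already present; 7 new (b, h, t, e, t, t, b)
  "eb" → prefix "e" already present; 1 new (b)
  "bhethhet" → prefix "bhethhe" already present; 1 new (t)
Total nodes = 6 + 10 + 5 + 4 + 7 + 1 + 1 + 3 + 7 + 1 + 1 = 46

46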